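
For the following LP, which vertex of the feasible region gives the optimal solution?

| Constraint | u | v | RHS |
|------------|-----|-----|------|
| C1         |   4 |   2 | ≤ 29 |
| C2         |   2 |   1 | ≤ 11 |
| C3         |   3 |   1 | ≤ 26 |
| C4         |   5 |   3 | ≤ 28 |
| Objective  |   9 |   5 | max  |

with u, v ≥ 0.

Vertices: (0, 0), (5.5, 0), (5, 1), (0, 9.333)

Evaluate the objective at each vertex of the feasible region:
  z(0, 0) = 0
  z(5.5, 0) = 49.5
  z(5, 1) = 50  ←
  z(0, 9.333) = 46.67
The maximum is at u = 5, v = 1.

(5, 1)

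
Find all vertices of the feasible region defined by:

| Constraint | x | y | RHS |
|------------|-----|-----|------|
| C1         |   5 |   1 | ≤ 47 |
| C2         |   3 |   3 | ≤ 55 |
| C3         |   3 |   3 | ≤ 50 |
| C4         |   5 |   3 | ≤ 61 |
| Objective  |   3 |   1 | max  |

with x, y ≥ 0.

(0, 0), (9.4, 0), (8, 7), (5.5, 11.17), (0, 16.67)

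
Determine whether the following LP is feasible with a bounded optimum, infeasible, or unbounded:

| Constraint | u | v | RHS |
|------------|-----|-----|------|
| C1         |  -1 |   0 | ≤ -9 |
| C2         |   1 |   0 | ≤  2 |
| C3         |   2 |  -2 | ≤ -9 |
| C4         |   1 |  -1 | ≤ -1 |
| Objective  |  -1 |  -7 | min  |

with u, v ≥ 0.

Infeasible (no feasible solution exists)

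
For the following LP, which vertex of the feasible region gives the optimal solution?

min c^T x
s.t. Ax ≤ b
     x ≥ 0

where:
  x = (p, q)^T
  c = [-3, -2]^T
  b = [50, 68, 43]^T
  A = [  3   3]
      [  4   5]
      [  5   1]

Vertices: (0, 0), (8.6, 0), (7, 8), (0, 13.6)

Evaluate the objective at each vertex of the feasible region:
  z(0, 0) = 0
  z(8.6, 0) = -25.8
  z(7, 8) = -37  ←
  z(0, 13.6) = -27.2
The minimum is at p = 7, q = 8.

(7, 8)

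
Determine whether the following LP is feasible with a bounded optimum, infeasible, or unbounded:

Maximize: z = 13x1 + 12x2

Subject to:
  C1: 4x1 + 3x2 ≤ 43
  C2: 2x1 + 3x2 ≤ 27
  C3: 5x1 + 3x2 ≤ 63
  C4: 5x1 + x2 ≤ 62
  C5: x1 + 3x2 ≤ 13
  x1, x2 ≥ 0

Feasible with a bounded optimal solution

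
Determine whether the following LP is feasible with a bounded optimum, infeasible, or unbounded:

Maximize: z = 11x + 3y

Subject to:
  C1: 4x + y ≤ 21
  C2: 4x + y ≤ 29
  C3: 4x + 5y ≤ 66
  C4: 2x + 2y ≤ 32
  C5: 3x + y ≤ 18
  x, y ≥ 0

Feasible with a bounded optimal solution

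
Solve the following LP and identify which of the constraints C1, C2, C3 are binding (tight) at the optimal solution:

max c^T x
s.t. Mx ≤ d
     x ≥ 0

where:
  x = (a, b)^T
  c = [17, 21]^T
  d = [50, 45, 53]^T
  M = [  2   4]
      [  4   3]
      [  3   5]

At a = 6, b = 7, compute slack b - a·x for each constraint:
  C1: 50 − 40 = 10  (slack)
  C2: 45 − 45 = 0  (binding)
  C3: 53 − 53 = 0  (binding)

Optimal: a = 6, b = 7
Binding: C2, C3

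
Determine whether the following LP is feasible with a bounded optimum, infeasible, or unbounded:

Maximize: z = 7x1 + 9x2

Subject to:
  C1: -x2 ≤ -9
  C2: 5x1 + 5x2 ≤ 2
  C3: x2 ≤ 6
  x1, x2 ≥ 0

Infeasible (no feasible solution exists)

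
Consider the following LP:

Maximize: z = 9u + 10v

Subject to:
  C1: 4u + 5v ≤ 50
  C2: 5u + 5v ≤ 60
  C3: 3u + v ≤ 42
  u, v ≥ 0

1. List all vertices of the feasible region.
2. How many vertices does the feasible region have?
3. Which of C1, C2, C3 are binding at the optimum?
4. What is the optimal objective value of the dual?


1. (0, 0), (12, 0), (10, 2), (0, 10)
2. 4
3. C1, C2
4. 110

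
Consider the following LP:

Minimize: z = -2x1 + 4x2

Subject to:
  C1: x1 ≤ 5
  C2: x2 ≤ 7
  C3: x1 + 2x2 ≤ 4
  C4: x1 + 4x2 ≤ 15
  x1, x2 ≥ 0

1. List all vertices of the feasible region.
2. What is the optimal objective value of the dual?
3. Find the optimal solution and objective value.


1. (0, 0), (4, 0), (0, 2)
2. -8
3. x1 = 4, x2 = 0, z = -8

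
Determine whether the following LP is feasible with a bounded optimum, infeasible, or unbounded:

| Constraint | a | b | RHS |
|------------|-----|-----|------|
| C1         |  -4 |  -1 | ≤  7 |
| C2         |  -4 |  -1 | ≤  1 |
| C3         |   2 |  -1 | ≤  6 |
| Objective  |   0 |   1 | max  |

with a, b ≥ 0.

Unbounded (objective can increase without bound)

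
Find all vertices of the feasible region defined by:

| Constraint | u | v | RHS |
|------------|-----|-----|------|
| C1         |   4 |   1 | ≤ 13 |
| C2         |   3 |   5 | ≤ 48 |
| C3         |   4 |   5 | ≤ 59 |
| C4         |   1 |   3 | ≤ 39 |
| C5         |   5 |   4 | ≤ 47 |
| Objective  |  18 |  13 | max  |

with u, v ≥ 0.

(0, 0), (3.25, 0), (1, 9), (0, 9.6)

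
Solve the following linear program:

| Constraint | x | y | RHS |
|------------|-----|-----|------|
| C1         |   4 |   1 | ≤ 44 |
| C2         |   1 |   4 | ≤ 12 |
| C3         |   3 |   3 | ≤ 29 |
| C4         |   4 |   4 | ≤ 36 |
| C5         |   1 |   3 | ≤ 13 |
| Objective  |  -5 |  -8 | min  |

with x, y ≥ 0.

Evaluate the objective at each vertex of the feasible region:
  z(0, 0) = 0
  z(9, 0) = -45
  z(8, 1) = -48  ←
  z(0, 3) = -24
The minimum is at x = 8, y = 1.

x = 8, y = 1, z = -48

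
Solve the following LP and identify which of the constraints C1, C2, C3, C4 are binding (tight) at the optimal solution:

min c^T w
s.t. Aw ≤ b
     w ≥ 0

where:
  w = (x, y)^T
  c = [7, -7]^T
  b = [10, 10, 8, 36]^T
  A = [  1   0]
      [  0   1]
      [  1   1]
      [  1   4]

At x = 0, y = 8, compute slack b - a·x for each constraint:
  C1: 10 − 0 = 10  (slack)
  C2: 10 − 8 = 2  (slack)
  C3: 8 − 8 = 0  (binding)
  C4: 36 − 32 = 4  (slack)

Optimal: x = 0, y = 8
Binding: C3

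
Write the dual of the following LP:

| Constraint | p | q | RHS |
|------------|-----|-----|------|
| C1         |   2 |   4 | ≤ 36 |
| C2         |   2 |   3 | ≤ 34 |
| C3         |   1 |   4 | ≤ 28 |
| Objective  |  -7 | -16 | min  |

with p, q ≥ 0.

Primal min cᵀx s.t. Ax ≤ b, x ≥ 0  →  Dual max −bᵀy s.t. Aᵀy ≥ −c, y ≥ 0.

Maximize: z = -36y1 - 34y2 - 28y3

Subject to:
  2y1 + 2y2 + y3 ≥ 7
  4y1 + 3y2 + 4y3 ≥ 16
  y1, y2, y3 ≥ 0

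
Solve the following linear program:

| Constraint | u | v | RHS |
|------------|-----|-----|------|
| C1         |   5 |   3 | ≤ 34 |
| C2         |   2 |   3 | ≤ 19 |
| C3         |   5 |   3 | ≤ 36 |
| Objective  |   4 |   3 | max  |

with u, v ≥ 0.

Evaluate the objective at each vertex of the feasible region:
  z(0, 0) = 0
  z(6.8, 0) = 27.2
  z(5, 3) = 29  ←
  z(0, 6.333) = 19
The maximum is at u = 5, v = 3.

u = 5, v = 3, z = 29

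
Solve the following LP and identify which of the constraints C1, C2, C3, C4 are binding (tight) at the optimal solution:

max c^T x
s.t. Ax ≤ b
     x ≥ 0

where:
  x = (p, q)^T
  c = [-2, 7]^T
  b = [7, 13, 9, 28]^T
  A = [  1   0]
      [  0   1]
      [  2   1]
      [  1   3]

At p = 0, q = 9, compute slack b - a·x for each constraint:
  C1: 7 − 0 = 7  (slack)
  C2: 13 − 9 = 4  (slack)
  C3: 9 − 9 = 0  (binding)
  C4: 28 − 27 = 1  (slack)

Optimal: p = 0, q = 9
Binding: C3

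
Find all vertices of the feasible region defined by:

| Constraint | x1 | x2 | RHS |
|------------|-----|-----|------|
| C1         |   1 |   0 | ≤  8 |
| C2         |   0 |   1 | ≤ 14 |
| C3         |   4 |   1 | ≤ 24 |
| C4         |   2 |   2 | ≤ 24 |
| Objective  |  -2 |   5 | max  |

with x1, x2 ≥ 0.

(0, 0), (6, 0), (4, 8), (0, 12)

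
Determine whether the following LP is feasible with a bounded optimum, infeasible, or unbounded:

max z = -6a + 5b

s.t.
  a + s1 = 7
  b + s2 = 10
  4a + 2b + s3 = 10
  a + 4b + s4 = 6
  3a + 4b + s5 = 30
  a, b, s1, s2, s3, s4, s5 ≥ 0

Feasible with a bounded optimal solution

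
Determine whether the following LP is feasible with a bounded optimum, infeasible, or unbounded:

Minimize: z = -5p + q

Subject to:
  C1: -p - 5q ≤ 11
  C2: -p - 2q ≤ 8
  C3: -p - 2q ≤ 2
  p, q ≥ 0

Unbounded (objective can decrease without bound)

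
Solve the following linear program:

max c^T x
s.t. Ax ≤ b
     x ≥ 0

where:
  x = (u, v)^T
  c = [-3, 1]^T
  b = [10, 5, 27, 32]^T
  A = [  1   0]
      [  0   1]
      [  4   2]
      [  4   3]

Evaluate the objective at each vertex of the feasible region:
  z(0, 0) = 0
  z(6.75, 0) = -20.25
  z(4.25, 5) = -7.75
  z(0, 5) = 5  ←
The maximum is at u = 0, v = 5.

u = 0, v = 5, z = 5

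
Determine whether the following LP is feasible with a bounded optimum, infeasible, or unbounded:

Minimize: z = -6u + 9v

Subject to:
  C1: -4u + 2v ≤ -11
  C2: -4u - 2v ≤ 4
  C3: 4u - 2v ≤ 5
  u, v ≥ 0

Infeasible (no feasible solution exists)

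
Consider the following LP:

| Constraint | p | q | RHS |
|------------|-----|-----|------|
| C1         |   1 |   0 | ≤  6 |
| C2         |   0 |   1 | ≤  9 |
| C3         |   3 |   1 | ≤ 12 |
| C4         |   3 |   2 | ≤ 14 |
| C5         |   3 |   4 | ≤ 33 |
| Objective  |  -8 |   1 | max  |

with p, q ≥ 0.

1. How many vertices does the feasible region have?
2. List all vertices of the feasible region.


1. 4
2. (0, 0), (4, 0), (3.333, 2), (0, 7)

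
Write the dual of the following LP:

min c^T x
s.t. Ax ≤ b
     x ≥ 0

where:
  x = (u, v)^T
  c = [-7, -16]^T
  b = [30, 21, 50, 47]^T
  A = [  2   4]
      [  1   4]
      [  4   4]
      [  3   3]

Primal min cᵀx s.t. Ax ≤ b, x ≥ 0  →  Dual max −bᵀy s.t. Aᵀy ≥ −c, y ≥ 0.

Maximize: z = -30y1 - 21y2 - 50y3 - 47y4

Subject to:
  2y1 + y2 + 4y3 + 3y4 ≥ 7
  4y1 + 4y2 + 4y3 + 3y4 ≥ 16
  y1, y2, y3, y4 ≥ 0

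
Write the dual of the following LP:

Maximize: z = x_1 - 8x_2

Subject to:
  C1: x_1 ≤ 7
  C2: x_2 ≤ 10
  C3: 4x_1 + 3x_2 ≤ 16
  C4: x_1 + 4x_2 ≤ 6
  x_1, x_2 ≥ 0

Primal max cᵀx s.t. Ax ≤ b, x ≥ 0  →  Dual min bᵀy s.t. Aᵀy ≥ c, y ≥ 0.

Minimize: z = 7y1 + 10y2 + 16y3 + 6y4

Subject to:
  y1 + 4y3 + y4 ≥ 1
  y2 + 3y3 + 4y4 ≥ -8
  y1, y2, y3, y4 ≥ 0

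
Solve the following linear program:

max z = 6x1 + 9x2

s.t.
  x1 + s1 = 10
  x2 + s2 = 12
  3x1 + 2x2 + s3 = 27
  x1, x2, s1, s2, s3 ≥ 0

Evaluate the objective at each vertex of the feasible region:
  z(0, 0) = 0
  z(9, 0) = 54
  z(1, 12) = 114  ←
  z(0, 12) = 108
The maximum is at x1 = 1, x2 = 12.

x1 = 1, x2 = 12, z = 114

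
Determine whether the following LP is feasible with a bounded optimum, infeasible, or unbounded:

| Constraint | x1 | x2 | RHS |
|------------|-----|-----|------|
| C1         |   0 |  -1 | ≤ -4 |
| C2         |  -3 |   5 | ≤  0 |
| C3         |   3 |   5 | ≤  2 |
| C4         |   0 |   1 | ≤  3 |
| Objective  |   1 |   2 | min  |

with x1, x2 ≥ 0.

Infeasible (no feasible solution exists)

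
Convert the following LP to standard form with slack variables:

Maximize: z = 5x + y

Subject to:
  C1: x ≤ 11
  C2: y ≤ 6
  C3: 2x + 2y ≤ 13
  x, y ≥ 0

max z = 5x + y

s.t.
  x + s1 = 11
  y + s2 = 6
  2x + 2y + s3 = 13
  x, y, s1, s2, s3 ≥ 0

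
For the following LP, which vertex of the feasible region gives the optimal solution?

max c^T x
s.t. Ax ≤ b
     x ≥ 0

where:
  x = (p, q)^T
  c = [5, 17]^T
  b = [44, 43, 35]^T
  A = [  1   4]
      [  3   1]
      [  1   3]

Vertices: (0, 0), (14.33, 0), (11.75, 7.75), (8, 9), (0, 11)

Evaluate the objective at each vertex of the feasible region:
  z(0, 0) = 0
  z(14.33, 0) = 71.67
  z(11.75, 7.75) = 190.5
  z(8, 9) = 193  ←
  z(0, 11) = 187
The maximum is at p = 8, q = 9.

(8, 9)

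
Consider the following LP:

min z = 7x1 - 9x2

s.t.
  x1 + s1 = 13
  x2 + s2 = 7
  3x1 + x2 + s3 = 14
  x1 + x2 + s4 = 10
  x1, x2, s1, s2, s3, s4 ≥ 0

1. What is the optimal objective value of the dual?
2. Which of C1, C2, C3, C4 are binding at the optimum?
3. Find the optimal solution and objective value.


1. -63
2. C2
3. x1 = 0, x2 = 7, z = -63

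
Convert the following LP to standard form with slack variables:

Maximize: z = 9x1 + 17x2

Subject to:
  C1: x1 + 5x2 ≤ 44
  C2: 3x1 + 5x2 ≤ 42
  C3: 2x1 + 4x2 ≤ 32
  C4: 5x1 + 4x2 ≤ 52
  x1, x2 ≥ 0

max z = 9x1 + 17x2

s.t.
  x1 + 5x2 + s1 = 44
  3x1 + 5x2 + s2 = 42
  2x1 + 4x2 + s3 = 32
  5x1 + 4x2 + s4 = 52
  x1, x2, s1, s2, s3, s4 ≥ 0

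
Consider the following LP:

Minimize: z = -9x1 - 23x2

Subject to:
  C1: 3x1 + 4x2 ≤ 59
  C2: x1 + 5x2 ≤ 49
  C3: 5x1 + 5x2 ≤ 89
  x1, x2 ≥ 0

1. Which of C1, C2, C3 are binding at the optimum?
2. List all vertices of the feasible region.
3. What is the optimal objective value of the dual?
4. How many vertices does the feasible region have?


1. C1, C2
2. (0, 0), (17.8, 0), (12.2, 5.6), (9, 8), (0, 9.8)
3. -265
4. 5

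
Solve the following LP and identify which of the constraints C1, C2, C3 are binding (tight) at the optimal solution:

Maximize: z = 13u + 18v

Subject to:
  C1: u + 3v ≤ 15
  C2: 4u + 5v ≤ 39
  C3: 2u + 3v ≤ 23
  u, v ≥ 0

At u = 6, v = 3, compute slack b - a·x for each constraint:
  C1: 15 − 15 = 0  (binding)
  C2: 39 − 39 = 0  (binding)
  C3: 23 − 21 = 2  (slack)

Optimal: u = 6, v = 3
Binding: C1, C2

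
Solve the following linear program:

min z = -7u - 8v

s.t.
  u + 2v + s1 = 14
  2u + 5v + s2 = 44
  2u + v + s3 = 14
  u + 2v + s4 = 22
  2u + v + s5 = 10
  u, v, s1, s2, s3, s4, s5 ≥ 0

Evaluate the objective at each vertex of the feasible region:
  z(0, 0) = 0
  z(5, 0) = -35
  z(2, 6) = -62  ←
  z(0, 7) = -56
The minimum is at u = 2, v = 6.

u = 2, v = 6, z = -62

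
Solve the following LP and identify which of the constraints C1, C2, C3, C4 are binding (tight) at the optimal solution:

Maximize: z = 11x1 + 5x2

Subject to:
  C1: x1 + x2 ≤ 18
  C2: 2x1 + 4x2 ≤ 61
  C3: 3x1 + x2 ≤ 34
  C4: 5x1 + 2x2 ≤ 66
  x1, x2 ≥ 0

At x1 = 8, x2 = 10, compute slack b - a·x for each constraint:
  C1: 18 − 18 = 0  (binding)
  C2: 61 − 56 = 5  (slack)
  C3: 34 − 34 = 0  (binding)
  C4: 66 − 60 = 6  (slack)

Optimal: x1 = 8, x2 = 10
Binding: C1, C3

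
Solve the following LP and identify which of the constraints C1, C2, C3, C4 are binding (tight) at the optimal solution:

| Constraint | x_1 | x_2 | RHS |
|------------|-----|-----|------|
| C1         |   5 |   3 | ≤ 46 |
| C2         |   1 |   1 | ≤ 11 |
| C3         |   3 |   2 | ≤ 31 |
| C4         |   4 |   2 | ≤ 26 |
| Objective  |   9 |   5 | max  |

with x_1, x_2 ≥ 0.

At x_1 = 2, x_2 = 9, compute slack b - a·x for each constraint:
  C1: 46 − 37 = 9  (slack)
  C2: 11 − 11 = 0  (binding)
  C3: 31 − 24 = 7  (slack)
  C4: 26 − 26 = 0  (binding)

Optimal: x_1 = 2, x_2 = 9
Binding: C2, C4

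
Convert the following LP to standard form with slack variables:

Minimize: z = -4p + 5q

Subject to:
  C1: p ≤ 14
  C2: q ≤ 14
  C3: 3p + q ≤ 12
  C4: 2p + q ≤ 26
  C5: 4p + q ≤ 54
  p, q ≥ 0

min z = -4p + 5q

s.t.
  p + s1 = 14
  q + s2 = 14
  3p + q + s3 = 12
  2p + q + s4 = 26
  4p + q + s5 = 54
  p, q, s1, s2, s3, s4, s5 ≥ 0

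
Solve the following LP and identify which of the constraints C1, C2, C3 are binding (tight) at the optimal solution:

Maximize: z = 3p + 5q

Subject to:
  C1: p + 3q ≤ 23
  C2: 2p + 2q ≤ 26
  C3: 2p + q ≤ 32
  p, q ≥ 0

At p = 8, q = 5, compute slack b - a·x for each constraint:
  C1: 23 − 23 = 0  (binding)
  C2: 26 − 26 = 0  (binding)
  C3: 32 − 21 = 11  (slack)

Optimal: p = 8, q = 5
Binding: C1, C2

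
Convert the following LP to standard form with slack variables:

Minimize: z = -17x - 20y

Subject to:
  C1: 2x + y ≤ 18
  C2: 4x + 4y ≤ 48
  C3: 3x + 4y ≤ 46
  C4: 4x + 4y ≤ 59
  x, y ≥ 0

min z = -17x - 20y

s.t.
  2x + y + s1 = 18
  4x + 4y + s2 = 48
  3x + 4y + s3 = 46
  4x + 4y + s4 = 59
  x, y, s1, s2, s3, s4 ≥ 0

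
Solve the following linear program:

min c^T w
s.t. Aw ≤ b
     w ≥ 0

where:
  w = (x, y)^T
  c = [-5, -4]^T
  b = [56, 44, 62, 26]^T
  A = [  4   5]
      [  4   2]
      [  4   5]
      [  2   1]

Evaluate the objective at each vertex of the feasible region:
  z(0, 0) = 0
  z(11, 0) = -55
  z(9, 4) = -61  ←
  z(0, 11.2) = -44.8
The minimum is at x = 9, y = 4.

x = 9, y = 4, z = -61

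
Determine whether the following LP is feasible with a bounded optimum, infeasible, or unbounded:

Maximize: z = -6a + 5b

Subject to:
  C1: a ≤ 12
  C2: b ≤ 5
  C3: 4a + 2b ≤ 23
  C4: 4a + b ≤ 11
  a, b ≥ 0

Feasible with a bounded optimal solution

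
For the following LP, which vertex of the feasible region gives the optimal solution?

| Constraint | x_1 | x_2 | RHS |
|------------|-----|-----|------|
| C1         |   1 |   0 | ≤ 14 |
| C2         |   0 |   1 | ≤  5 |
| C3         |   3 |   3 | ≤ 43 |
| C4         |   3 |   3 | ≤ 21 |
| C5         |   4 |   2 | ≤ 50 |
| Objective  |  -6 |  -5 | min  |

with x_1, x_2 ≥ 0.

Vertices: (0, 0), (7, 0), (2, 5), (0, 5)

Evaluate the objective at each vertex of the feasible region:
  z(0, 0) = 0
  z(7, 0) = -42  ←
  z(2, 5) = -37
  z(0, 5) = -25
The minimum is at x_1 = 7, x_2 = 0.

(7, 0)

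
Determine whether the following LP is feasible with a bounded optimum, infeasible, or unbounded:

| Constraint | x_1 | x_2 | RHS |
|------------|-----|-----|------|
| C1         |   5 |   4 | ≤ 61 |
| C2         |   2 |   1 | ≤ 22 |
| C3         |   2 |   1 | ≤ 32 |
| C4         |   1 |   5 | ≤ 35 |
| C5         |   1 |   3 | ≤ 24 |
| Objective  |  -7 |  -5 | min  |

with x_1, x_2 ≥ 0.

Feasible with a bounded optimal solution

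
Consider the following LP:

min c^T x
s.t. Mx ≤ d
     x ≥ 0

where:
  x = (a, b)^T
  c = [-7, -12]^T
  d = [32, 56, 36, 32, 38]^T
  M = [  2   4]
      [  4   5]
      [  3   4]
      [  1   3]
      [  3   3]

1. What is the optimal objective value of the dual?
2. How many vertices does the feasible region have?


1. -100
2. 4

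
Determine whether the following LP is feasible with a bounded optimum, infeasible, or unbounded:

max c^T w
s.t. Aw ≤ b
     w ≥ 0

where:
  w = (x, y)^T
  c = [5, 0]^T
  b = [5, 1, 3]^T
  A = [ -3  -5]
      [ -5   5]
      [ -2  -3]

Unbounded (objective can increase without bound)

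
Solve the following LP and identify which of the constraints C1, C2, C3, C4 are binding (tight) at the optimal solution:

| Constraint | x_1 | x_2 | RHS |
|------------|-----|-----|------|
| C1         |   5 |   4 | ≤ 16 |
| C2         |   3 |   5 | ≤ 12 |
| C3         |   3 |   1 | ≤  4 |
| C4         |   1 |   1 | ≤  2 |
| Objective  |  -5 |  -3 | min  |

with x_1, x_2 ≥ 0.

At x_1 = 1, x_2 = 1, compute slack b - a·x for each constraint:
  C1: 16 − 9 = 7  (slack)
  C2: 12 − 8 = 4  (slack)
  C3: 4 − 4 = 0  (binding)
  C4: 2 − 2 = 0  (binding)

Optimal: x_1 = 1, x_2 = 1
Binding: C3, C4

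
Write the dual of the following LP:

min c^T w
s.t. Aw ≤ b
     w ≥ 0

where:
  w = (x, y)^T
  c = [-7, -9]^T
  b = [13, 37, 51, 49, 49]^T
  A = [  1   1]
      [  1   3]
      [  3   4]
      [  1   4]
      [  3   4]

Primal min cᵀx s.t. Ax ≤ b, x ≥ 0  →  Dual max −bᵀy s.t. Aᵀy ≥ −c, y ≥ 0.

Maximize: z = -13y1 - 37y2 - 51y3 - 49y4 - 49y5

Subject to:
  y1 + y2 + 3y3 + y4 + 3y5 ≥ 7
  y1 + 3y2 + 4y3 + 4y4 + 4y5 ≥ 9
  y1, y2, y3, y4, y5 ≥ 0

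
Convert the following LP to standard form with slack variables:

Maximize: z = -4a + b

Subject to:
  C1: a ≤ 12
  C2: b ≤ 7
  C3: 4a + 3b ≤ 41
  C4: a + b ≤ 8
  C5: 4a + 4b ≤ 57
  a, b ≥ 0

max z = -4a + b

s.t.
  a + s1 = 12
  b + s2 = 7
  4a + 3b + s3 = 41
  a + b + s4 = 8
  4a + 4b + s5 = 57
  a, b, s1, s2, s3, s4, s5 ≥ 0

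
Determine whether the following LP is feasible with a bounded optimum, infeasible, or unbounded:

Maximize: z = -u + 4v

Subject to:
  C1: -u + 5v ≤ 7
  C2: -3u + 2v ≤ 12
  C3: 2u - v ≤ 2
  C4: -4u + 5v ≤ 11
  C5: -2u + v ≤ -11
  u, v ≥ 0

Infeasible (no feasible solution exists)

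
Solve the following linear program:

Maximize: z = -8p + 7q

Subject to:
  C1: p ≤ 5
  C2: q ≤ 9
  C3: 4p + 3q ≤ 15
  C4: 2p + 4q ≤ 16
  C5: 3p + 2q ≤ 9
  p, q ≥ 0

Evaluate the objective at each vertex of the feasible region:
  z(0, 0) = 0
  z(3, 0) = -24
  z(0.5, 3.75) = 22.25
  z(0, 4) = 28  ←
The maximum is at p = 0, q = 4.

p = 0, q = 4, z = 28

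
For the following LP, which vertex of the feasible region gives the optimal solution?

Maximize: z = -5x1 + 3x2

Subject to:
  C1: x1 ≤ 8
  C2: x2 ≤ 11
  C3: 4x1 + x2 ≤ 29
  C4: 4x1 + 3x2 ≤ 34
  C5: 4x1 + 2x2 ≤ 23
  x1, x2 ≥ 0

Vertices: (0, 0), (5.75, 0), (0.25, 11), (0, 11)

Evaluate the objective at each vertex of the feasible region:
  z(0, 0) = 0
  z(5.75, 0) = -28.75
  z(0.25, 11) = 31.75
  z(0, 11) = 33  ←
The maximum is at x1 = 0, x2 = 11.

(0, 11)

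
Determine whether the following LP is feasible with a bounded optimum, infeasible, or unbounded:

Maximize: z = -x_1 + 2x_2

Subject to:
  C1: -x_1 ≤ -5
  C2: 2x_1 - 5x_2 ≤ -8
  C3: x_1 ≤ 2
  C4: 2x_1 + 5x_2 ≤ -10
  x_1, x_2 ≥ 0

Infeasible (no feasible solution exists)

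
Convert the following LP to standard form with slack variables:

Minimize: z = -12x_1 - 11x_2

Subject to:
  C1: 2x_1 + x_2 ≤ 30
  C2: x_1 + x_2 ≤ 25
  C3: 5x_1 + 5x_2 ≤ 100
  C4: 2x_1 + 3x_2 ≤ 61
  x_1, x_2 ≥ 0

min z = -12x_1 - 11x_2

s.t.
  2x_1 + x_2 + s1 = 30
  x_1 + x_2 + s2 = 25
  5x_1 + 5x_2 + s3 = 100
  2x_1 + 3x_2 + s4 = 61
  x_1, x_2, s1, s2, s3, s4 ≥ 0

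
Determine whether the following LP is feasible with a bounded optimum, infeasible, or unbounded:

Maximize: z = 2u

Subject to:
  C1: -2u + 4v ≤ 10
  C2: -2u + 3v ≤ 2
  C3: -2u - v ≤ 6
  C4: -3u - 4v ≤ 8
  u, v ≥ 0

Unbounded (objective can increase without bound)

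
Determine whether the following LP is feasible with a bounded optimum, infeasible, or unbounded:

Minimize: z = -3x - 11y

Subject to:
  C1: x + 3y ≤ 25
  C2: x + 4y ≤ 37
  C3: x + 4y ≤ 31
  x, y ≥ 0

Feasible with a bounded optimal solution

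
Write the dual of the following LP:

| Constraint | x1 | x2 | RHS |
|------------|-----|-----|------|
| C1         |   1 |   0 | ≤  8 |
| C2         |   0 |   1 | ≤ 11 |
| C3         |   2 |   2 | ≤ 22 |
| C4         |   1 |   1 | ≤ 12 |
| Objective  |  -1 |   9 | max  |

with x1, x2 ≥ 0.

Primal max cᵀx s.t. Ax ≤ b, x ≥ 0  →  Dual min bᵀy s.t. Aᵀy ≥ c, y ≥ 0.

Minimize: z = 8y1 + 11y2 + 22y3 + 12y4

Subject to:
  y1 + 2y3 + y4 ≥ -1
  y2 + 2y3 + y4 ≥ 9
  y1, y2, y3, y4 ≥ 0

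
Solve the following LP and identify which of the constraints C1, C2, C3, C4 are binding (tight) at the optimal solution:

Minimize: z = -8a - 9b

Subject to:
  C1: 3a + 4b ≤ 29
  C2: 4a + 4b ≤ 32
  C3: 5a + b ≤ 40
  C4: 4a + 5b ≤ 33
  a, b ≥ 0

At a = 7, b = 1, compute slack b - a·x for each constraint:
  C1: 29 − 25 = 4  (slack)
  C2: 32 − 32 = 0  (binding)
  C3: 40 − 36 = 4  (slack)
  C4: 33 − 33 = 0  (binding)

Optimal: a = 7, b = 1
Binding: C2, C4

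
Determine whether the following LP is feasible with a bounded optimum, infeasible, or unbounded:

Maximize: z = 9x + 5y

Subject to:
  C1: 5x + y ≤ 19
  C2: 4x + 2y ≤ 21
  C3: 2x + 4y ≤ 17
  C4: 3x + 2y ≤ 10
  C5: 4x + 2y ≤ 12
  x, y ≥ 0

Feasible with a bounded optimal solution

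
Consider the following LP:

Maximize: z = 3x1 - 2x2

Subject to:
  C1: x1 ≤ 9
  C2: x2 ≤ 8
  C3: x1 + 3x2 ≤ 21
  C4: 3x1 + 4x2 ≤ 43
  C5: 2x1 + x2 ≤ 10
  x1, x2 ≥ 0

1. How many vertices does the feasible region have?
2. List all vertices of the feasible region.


1. 4
2. (0, 0), (5, 0), (1.8, 6.4), (0, 7)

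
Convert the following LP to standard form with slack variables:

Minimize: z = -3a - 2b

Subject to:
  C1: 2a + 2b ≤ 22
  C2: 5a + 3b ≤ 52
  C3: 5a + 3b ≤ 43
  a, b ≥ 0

min z = -3a - 2b

s.t.
  2a + 2b + s1 = 22
  5a + 3b + s2 = 52
  5a + 3b + s3 = 43
  a, b, s1, s2, s3 ≥ 0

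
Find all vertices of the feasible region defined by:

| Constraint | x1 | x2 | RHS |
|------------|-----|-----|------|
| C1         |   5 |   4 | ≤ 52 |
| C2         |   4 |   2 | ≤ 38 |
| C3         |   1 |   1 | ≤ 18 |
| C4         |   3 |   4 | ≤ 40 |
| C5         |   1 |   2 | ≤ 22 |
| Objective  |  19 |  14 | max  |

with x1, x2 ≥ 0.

(0, 0), (9.5, 0), (8, 3), (6, 5.5), (0, 10)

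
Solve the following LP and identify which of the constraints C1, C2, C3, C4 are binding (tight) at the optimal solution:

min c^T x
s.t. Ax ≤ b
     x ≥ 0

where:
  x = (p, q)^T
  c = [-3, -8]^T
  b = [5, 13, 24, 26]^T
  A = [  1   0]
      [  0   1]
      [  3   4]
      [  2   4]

At p = 0, q = 6, compute slack b - a·x for each constraint:
  C1: 5 − 0 = 5  (slack)
  C2: 13 − 6 = 7  (slack)
  C3: 24 − 24 = 0  (binding)
  C4: 26 − 24 = 2  (slack)

Optimal: p = 0, q = 6
Binding: C3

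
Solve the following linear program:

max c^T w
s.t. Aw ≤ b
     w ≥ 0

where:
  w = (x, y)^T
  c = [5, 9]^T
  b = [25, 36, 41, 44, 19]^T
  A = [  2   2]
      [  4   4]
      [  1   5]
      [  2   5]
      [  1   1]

Evaluate the objective at each vertex of the feasible region:
  z(0, 0) = 0
  z(9, 0) = 45
  z(1, 8) = 77  ←
  z(0, 8.2) = 73.8
The maximum is at x = 1, y = 8.

x = 1, y = 8, z = 77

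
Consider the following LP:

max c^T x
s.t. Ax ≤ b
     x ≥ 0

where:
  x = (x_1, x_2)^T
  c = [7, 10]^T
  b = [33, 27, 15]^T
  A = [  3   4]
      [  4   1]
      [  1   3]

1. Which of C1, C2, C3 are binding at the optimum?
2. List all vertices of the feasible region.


1. C2, C3
2. (0, 0), (6.75, 0), (6, 3), (0, 5)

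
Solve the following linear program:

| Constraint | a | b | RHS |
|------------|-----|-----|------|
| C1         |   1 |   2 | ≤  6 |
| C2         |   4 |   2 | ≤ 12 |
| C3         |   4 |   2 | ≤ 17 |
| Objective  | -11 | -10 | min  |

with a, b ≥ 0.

Evaluate the objective at each vertex of the feasible region:
  z(0, 0) = 0
  z(3, 0) = -33
  z(2, 2) = -42  ←
  z(0, 3) = -30
The minimum is at a = 2, b = 2.

a = 2, b = 2, z = -42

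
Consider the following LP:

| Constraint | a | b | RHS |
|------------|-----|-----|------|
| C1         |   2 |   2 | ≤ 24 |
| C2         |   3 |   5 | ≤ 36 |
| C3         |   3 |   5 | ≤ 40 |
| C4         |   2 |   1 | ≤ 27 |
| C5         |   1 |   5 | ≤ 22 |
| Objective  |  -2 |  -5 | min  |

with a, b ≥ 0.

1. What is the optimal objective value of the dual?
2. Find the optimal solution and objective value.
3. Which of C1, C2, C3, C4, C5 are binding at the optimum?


1. -29
2. a = 7, b = 3, z = -29
3. C2, C5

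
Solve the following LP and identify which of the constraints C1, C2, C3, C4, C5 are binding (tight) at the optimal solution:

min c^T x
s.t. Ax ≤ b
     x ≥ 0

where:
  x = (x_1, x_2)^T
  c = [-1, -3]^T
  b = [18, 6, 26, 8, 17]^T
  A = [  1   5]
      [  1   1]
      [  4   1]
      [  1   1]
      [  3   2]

At x_1 = 3, x_2 = 3, compute slack b - a·x for each constraint:
  C1: 18 − 18 = 0  (binding)
  C2: 6 − 6 = 0  (binding)
  C3: 26 − 15 = 11  (slack)
  C4: 8 − 6 = 2  (slack)
  C5: 17 − 15 = 2  (slack)

Optimal: x_1 = 3, x_2 = 3
Binding: C1, C2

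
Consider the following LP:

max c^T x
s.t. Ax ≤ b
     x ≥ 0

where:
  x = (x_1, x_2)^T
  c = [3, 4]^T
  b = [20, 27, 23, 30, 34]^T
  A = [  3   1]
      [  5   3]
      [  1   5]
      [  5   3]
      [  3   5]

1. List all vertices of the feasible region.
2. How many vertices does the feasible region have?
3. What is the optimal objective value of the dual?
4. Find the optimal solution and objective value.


1. (0, 0), (5.4, 0), (3, 4), (0, 4.6)
2. 4
3. 25
4. x_1 = 3, x_2 = 4, z = 25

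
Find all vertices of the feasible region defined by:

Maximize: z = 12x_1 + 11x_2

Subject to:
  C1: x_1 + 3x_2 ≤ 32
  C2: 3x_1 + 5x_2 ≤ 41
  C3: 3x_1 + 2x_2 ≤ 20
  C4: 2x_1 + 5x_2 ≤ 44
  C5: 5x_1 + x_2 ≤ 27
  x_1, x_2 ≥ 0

(0, 0), (5.4, 0), (4.857, 2.714), (2, 7), (0, 8.2)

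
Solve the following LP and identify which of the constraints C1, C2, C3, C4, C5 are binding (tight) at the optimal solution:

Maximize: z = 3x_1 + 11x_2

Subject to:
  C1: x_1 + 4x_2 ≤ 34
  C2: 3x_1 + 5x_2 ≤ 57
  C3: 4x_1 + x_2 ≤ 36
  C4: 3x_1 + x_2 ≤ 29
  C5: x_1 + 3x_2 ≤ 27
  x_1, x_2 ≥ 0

At x_1 = 6, x_2 = 7, compute slack b - a·x for each constraint:
  C1: 34 − 34 = 0  (binding)
  C2: 57 − 53 = 4  (slack)
  C3: 36 − 31 = 5  (slack)
  C4: 29 − 25 = 4  (slack)
  C5: 27 − 27 = 0  (binding)

Optimal: x_1 = 6, x_2 = 7
Binding: C1, C5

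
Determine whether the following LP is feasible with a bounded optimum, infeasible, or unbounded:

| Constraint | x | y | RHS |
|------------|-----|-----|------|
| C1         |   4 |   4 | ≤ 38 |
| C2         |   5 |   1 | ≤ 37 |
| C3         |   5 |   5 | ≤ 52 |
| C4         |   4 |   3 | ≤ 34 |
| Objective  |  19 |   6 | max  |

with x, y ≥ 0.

Feasible with a bounded optimal solution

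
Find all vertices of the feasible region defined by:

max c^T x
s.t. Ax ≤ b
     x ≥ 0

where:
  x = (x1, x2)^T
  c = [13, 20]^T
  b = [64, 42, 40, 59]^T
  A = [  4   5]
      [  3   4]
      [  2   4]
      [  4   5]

(0, 0), (14, 0), (2, 9), (0, 10)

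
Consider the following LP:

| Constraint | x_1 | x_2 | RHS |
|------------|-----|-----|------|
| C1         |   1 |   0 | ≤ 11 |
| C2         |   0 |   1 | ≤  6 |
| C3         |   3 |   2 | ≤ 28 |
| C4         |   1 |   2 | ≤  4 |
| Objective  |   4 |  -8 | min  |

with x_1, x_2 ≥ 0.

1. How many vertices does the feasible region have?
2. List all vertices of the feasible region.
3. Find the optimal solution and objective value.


1. 3
2. (0, 0), (4, 0), (0, 2)
3. x_1 = 0, x_2 = 2, z = -16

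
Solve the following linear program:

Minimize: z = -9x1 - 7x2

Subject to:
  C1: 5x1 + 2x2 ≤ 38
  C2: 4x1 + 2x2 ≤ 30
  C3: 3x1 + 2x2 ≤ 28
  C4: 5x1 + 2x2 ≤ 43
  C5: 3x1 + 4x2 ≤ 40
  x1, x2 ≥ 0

Evaluate the objective at each vertex of the feasible region:
  z(0, 0) = 0
  z(7.5, 0) = -67.5
  z(4, 7) = -85  ←
  z(0, 10) = -70
The minimum is at x1 = 4, x2 = 7.

x1 = 4, x2 = 7, z = -85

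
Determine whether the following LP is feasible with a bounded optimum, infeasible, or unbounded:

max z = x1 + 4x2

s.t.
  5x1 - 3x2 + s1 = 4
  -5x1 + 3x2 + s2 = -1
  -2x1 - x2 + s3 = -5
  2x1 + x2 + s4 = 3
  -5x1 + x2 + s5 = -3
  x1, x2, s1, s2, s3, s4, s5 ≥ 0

Infeasible (no feasible solution exists)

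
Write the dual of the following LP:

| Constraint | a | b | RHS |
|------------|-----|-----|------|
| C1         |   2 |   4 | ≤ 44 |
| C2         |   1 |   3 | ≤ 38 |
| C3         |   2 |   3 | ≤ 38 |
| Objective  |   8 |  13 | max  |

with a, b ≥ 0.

Primal max cᵀx s.t. Ax ≤ b, x ≥ 0  →  Dual min bᵀy s.t. Aᵀy ≥ c, y ≥ 0.

Minimize: z = 44y1 + 38y2 + 38y3

Subject to:
  2y1 + y2 + 2y3 ≥ 8
  4y1 + 3y2 + 3y3 ≥ 13
  y1, y2, y3 ≥ 0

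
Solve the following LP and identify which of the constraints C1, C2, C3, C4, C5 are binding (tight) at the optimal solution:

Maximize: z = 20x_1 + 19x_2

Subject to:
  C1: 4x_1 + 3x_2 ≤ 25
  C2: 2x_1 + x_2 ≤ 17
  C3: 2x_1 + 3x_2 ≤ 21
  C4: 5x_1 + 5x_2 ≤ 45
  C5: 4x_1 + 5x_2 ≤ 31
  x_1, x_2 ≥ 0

At x_1 = 4, x_2 = 3, compute slack b - a·x for each constraint:
  C1: 25 − 25 = 0  (binding)
  C2: 17 − 11 = 6  (slack)
  C3: 21 − 17 = 4  (slack)
  C4: 45 − 35 = 10  (slack)
  C5: 31 − 31 = 0  (binding)

Optimal: x_1 = 4, x_2 = 3
Binding: C1, C5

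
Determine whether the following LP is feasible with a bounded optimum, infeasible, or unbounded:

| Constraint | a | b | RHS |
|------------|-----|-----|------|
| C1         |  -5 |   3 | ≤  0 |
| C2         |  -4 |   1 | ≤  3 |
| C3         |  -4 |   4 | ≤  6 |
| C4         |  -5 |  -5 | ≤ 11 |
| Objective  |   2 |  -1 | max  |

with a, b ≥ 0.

Unbounded (objective can increase without bound)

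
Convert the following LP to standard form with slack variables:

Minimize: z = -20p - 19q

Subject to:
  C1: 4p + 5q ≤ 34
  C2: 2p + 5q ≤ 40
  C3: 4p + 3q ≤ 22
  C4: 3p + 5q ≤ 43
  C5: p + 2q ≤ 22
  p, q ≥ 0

min z = -20p - 19q

s.t.
  4p + 5q + s1 = 34
  2p + 5q + s2 = 40
  4p + 3q + s3 = 22
  3p + 5q + s4 = 43
  p + 2q + s5 = 22
  p, q, s1, s2, s3, s4, s5 ≥ 0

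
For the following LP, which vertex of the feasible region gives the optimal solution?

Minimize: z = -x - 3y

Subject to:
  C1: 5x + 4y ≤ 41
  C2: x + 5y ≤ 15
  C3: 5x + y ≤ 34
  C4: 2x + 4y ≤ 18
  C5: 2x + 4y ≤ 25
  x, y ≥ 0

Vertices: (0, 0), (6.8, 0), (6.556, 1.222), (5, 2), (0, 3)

Evaluate the objective at each vertex of the feasible region:
  z(0, 0) = 0
  z(6.8, 0) = -6.8
  z(6.556, 1.222) = -10.22
  z(5, 2) = -11  ←
  z(0, 3) = -9
The minimum is at x = 5, y = 2.

(5, 2)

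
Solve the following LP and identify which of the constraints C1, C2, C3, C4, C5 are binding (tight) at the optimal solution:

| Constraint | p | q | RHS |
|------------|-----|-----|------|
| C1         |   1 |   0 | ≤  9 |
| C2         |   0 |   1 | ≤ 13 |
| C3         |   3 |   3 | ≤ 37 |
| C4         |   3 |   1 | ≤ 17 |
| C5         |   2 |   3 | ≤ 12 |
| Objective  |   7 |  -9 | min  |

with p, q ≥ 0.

At p = 0, q = 4, compute slack b - a·x for each constraint:
  C1: 9 − 0 = 9  (slack)
  C2: 13 − 4 = 9  (slack)
  C3: 37 − 12 = 25  (slack)
  C4: 17 − 4 = 13  (slack)
  C5: 12 − 12 = 0  (binding)

Optimal: p = 0, q = 4
Binding: C5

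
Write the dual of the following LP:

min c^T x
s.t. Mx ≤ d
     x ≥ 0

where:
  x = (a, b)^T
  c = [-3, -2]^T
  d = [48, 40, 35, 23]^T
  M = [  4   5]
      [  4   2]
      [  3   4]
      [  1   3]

Primal min cᵀx s.t. Ax ≤ b, x ≥ 0  →  Dual max −bᵀy s.t. Aᵀy ≥ −c, y ≥ 0.

Maximize: z = -48y1 - 40y2 - 35y3 - 23y4

Subject to:
  4y1 + 4y2 + 3y3 + y4 ≥ 3
  5y1 + 2y2 + 4y3 + 3y4 ≥ 2
  y1, y2, y3, y4 ≥ 0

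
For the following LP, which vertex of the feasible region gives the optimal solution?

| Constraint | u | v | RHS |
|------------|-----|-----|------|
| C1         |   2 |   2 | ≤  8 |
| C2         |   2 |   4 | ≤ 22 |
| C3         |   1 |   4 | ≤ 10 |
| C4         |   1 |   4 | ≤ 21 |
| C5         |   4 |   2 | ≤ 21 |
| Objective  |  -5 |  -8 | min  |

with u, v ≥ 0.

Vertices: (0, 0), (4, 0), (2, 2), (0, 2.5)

Evaluate the objective at each vertex of the feasible region:
  z(0, 0) = 0
  z(4, 0) = -20
  z(2, 2) = -26  ←
  z(0, 2.5) = -20
The minimum is at u = 2, v = 2.

(2, 2)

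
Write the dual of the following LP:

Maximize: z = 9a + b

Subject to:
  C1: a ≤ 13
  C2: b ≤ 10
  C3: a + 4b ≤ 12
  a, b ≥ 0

Primal max cᵀx s.t. Ax ≤ b, x ≥ 0  →  Dual min bᵀy s.t. Aᵀy ≥ c, y ≥ 0.

Minimize: z = 13y1 + 10y2 + 12y3

Subject to:
  y1 + y3 ≥ 9
  y2 + 4y3 ≥ 1
  y1, y2, y3 ≥ 0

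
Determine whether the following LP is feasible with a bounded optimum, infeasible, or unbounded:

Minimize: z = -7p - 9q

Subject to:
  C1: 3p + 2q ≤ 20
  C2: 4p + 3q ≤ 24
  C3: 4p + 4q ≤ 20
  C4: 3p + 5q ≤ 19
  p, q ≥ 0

Feasible with a bounded optimal solution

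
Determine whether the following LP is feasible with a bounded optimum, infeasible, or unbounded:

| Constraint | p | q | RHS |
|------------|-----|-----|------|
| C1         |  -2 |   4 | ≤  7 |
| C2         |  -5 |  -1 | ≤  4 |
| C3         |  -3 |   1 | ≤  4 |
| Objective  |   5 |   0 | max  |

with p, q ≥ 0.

Unbounded (objective can increase without bound)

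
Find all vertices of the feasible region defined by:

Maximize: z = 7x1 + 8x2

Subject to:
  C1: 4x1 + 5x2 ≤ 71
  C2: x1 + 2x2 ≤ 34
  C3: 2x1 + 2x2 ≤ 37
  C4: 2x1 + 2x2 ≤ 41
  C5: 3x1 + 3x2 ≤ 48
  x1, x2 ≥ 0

(0, 0), (16, 0), (9, 7), (0, 14.2)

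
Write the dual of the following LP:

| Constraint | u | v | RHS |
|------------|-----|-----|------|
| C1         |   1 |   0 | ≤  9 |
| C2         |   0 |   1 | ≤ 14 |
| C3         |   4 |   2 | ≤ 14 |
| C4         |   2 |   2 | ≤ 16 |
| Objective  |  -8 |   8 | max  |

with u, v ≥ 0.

Primal max cᵀx s.t. Ax ≤ b, x ≥ 0  →  Dual min bᵀy s.t. Aᵀy ≥ c, y ≥ 0.

Minimize: z = 9y1 + 14y2 + 14y3 + 16y4

Subject to:
  y1 + 4y3 + 2y4 ≥ -8
  y2 + 2y3 + 2y4 ≥ 8
  y1, y2, y3, y4 ≥ 0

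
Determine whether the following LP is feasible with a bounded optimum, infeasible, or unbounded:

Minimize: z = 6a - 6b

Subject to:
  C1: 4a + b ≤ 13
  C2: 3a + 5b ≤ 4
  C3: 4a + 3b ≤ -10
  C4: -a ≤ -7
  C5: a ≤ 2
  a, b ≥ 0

Infeasible (no feasible solution exists)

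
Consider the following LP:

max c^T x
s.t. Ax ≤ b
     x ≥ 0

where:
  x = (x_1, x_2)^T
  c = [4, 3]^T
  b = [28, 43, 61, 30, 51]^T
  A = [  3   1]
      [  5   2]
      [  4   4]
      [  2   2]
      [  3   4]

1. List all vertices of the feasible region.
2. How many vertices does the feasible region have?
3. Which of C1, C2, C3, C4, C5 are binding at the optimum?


1. (0, 0), (8.6, 0), (5, 9), (0, 12.75)
2. 4
3. C2, C5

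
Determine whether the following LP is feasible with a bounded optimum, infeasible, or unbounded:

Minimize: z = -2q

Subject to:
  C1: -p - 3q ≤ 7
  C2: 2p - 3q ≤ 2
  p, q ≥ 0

Unbounded (objective can decrease without bound)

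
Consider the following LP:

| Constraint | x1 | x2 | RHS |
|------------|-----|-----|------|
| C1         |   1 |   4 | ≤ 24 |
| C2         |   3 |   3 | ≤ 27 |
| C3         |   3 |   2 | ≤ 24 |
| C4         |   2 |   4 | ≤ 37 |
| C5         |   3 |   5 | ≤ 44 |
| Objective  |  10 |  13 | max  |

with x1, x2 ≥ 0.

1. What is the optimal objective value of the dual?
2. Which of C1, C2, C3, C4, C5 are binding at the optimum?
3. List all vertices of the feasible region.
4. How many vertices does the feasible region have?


1. 105
2. C1, C2
3. (0, 0), (8, 0), (6, 3), (4, 5), (0, 6)
4. 5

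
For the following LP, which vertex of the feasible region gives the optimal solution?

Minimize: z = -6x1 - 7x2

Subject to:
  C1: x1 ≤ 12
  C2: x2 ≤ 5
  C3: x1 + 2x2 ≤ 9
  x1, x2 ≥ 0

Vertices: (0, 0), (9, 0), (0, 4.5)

Evaluate the objective at each vertex of the feasible region:
  z(0, 0) = 0
  z(9, 0) = -54  ←
  z(0, 4.5) = -31.5
The minimum is at x1 = 9, x2 = 0.

(9, 0)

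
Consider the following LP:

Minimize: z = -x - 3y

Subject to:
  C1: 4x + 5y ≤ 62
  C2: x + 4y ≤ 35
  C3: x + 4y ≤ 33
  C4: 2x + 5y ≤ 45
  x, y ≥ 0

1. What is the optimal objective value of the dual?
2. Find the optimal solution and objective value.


1. -26
2. x = 5, y = 7, z = -26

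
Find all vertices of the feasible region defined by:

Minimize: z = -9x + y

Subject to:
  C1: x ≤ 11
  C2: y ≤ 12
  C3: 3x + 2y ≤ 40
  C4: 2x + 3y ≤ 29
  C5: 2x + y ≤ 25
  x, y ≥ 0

(0, 0), (11, 0), (11, 2.333), (0, 9.667)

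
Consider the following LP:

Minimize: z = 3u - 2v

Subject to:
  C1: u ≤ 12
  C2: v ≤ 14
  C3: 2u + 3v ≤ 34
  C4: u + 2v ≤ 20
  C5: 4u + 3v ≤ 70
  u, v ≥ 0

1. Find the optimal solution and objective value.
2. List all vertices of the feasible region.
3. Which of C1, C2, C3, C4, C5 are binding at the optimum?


1. u = 0, v = 10, z = -20
2. (0, 0), (12, 0), (12, 3.333), (8, 6), (0, 10)
3. C4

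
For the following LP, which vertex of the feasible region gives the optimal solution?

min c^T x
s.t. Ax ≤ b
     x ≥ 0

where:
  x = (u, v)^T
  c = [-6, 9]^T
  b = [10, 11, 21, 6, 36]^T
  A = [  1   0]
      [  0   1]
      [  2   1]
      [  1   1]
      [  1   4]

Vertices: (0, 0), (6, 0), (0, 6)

Evaluate the objective at each vertex of the feasible region:
  z(0, 0) = 0
  z(6, 0) = -36  ←
  z(0, 6) = 54
The minimum is at u = 6, v = 0.

(6, 0)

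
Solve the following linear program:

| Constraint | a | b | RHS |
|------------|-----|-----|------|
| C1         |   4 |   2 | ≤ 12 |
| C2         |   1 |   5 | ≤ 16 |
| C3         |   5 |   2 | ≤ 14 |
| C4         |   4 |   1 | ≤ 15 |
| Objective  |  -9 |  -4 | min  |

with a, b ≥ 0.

Evaluate the objective at each vertex of the feasible region:
  z(0, 0) = 0
  z(2.8, 0) = -25.2
  z(2, 2) = -26  ←
  z(1.556, 2.889) = -25.56
  z(0, 3.2) = -12.8
The minimum is at a = 2, b = 2.

a = 2, b = 2, z = -26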